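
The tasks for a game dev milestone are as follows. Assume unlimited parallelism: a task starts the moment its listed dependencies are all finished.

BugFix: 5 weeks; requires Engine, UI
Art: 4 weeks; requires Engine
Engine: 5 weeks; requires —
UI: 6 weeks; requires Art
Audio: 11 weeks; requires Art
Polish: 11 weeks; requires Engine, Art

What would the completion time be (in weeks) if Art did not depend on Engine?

16

Original critical path: Engine→Art→Audio = 5+4+11 = 20 ⇒ 20 weeks.
Without Engine→Art, Art's earliest start moves from 5 to 0.
After: Engine→Polish = 5+11 = 16 → 16 weeks.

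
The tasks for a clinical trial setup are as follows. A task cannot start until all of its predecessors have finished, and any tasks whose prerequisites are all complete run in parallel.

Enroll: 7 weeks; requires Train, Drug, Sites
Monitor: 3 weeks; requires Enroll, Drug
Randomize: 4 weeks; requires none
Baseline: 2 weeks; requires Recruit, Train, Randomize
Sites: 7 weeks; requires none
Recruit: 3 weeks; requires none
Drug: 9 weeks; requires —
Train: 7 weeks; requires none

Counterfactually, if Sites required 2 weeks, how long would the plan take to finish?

Actual critical path: Drug→Enroll→Monitor = 9+7+3 = 19 ⇒ 19 weeks.
The longest path through Sites is only 17 weeks, so Sites has float 2.
That remains the longest chain; total 19 weeks.

19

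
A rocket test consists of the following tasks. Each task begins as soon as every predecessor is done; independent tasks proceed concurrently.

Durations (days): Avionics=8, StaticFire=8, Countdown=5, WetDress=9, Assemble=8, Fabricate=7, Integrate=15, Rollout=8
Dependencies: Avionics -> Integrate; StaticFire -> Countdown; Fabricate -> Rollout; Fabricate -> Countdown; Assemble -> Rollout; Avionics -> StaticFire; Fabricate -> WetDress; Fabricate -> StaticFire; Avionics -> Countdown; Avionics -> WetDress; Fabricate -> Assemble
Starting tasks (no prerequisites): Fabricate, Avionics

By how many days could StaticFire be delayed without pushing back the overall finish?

2

Fabricate→Assemble→Rollout = 7+8+8 = 23 sets the makespan at 23 days.
StaticFire finishes as early as 16 and must finish by 18.
Float = 23 − 21 = 2.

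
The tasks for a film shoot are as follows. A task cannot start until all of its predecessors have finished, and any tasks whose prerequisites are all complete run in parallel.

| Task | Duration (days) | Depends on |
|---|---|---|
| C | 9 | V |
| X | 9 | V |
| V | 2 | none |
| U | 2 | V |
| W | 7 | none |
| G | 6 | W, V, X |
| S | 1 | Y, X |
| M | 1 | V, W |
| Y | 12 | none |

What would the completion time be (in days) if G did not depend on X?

13

Original critical path: V→X→G = 2+9+6 = 17 ⇒ 17 days.
Without X→G, G's earliest start moves from 11 to 7.
After: W→G = 7+6 = 13 → 13 days.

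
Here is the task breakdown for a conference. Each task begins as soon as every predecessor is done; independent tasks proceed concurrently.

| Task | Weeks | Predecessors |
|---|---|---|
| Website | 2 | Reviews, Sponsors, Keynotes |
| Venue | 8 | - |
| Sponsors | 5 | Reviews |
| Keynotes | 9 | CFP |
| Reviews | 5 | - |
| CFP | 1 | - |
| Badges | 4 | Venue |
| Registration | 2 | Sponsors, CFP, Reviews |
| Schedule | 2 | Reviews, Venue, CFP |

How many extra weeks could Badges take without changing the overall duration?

0

Venue→Badges = 8+4 = 12 sets the makespan at 12 weeks.
Longest path through Badges: 12 weeks (earliest finish 12, latest finish 12).
Slack of Badges = 8 − 8 = 0 weeks.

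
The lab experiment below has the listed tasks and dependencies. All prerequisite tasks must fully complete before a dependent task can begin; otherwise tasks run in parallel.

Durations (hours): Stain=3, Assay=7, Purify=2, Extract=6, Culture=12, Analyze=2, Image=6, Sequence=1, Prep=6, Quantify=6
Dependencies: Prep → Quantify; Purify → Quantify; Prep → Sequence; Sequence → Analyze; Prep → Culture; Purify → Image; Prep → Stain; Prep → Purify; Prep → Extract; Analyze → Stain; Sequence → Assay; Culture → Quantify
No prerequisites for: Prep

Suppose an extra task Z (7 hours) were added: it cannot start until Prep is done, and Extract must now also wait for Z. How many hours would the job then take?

24

Originally the job takes 24 hours.
With Z inserted, Extract now waits for max(Prep, Z).
New critical path: Prep→Culture→Quantify = 6+12+6 = 24 ⇒ 24 hours.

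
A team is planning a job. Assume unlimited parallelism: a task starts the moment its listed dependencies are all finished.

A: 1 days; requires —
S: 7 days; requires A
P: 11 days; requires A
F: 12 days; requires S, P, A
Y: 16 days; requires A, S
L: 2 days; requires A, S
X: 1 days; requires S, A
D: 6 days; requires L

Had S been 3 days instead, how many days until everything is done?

Actual critical path: A→S→Y = 1+7+16 = 24 ⇒ 24 days.
Since S is critical, the -4 change carries straight to that chain (now 20 days).
Now A→P→F = 1+11+12 = 24 is longest, so the finish becomes 24 days.

24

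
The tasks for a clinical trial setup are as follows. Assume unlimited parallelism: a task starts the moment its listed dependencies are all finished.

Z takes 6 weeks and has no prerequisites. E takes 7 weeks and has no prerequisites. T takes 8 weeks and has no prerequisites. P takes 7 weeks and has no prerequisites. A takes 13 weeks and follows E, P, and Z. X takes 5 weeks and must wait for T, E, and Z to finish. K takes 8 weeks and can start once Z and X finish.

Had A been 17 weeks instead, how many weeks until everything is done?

24

As given, the longest chain is T→X→K = 8+5+8 = 21, so the finish is 21 weeks.
A is off the critical path — its longest chain is 20 weeks, giving 1 of slack.
The binding chain switches to E→A = 7+17 = 24; finish 24 weeks.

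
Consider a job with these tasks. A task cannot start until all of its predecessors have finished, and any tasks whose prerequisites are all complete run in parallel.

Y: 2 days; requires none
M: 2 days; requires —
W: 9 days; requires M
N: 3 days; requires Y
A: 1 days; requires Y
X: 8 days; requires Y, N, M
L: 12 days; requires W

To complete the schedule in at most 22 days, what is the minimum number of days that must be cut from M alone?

1

Current finish: 23 days; target: 22.
M is on every critical path, so each day cut from M cuts the finish by one (this holds down to a finish of 22).
Need 23 − 22 = 1 day off M → M becomes 1 day, finish becomes 22.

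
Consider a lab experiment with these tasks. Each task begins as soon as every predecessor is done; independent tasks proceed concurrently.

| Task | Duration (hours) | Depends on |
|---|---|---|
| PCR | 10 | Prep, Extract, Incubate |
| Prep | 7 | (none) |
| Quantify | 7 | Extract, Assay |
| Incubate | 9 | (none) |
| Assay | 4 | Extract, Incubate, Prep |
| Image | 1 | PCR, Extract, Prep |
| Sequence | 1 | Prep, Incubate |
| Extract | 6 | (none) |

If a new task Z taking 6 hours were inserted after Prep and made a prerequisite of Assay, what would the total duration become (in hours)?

24

Originally the project takes 20 hours.
With Z inserted, Assay now waits for max(Extract, Incubate, Prep, Z).
New critical path: Prep→Z→Assay→Quantify = 7+6+4+7 = 24 ⇒ 24 hours.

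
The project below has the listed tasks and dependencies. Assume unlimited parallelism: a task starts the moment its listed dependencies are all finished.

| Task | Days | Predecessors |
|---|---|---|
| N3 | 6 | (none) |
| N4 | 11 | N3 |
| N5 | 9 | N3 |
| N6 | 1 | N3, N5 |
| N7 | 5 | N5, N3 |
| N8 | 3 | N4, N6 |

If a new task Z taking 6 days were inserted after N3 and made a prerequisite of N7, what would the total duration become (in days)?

Originally the job takes 20 days.
With Z inserted, N7 now waits for max(N5, N3, Z).
New critical path: N3→N4→N8 = 6+11+3 = 20 ⇒ 20 days.

20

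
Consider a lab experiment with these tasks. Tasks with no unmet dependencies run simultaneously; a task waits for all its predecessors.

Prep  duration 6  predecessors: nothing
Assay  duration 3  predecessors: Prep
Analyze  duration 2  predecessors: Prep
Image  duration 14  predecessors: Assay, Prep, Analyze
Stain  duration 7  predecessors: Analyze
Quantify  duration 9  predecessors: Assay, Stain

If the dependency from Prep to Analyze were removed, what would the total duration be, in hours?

23

Before: longest chain Prep→Analyze→Stain→Quantify = 6+2+7+9 = 24, finish 24.
Without Prep→Analyze, Analyze's earliest start moves from 6 to 0.
After: Prep→Assay→Image = 6+3+14 = 23 → 23 hours.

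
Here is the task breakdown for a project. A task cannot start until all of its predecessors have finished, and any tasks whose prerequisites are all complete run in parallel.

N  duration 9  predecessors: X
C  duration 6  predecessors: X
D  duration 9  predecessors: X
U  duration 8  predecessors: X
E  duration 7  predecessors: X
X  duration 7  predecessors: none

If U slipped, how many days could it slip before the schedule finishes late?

The longest chain is X→N = 7+9 = 16; overall finish 16 days.
Longest path through U: 15 days (earliest finish 15, latest finish 16).
Float = 16 − 15 = 1.

1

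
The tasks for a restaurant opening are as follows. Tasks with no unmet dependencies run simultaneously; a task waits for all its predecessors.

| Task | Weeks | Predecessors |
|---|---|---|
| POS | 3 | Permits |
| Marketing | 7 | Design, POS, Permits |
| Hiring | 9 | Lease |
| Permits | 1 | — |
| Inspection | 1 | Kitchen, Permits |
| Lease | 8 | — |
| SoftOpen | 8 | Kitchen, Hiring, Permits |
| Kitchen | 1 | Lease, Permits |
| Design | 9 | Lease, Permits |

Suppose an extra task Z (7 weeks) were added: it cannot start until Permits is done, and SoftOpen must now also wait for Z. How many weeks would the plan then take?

25

Originally the plan takes 25 weeks.
With Z inserted, SoftOpen now waits for max(Kitchen, Hiring, Permits, Z).
New critical path: Lease→Hiring→SoftOpen = 8+9+8 = 25 ⇒ 25 weeks.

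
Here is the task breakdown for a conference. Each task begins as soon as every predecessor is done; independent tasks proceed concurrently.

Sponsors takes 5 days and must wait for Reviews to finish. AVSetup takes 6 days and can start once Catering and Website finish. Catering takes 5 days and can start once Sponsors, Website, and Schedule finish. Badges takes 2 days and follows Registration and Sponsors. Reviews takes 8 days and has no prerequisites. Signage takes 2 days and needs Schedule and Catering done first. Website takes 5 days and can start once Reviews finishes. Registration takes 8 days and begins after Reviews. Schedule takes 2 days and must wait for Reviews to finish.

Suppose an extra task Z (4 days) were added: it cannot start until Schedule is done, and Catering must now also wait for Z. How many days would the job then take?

Originally the job takes 24 days.
With Z inserted, Catering now waits for max(Sponsors, Website, Schedule, Z).
New critical path: Reviews→Schedule→Z→Catering→AVSetup = 8+2+4+5+6 = 25 ⇒ 25 days.

25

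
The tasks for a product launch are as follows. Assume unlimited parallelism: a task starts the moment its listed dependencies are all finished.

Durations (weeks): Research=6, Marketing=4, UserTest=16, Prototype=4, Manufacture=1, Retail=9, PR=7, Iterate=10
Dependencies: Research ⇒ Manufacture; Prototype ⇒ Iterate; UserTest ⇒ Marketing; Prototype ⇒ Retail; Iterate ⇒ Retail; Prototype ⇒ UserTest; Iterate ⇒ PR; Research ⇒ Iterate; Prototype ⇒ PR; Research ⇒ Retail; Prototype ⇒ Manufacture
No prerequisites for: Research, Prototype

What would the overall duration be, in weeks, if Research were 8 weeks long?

27

The binding path is Research→Iterate→Retail = 6+10+9 = 25; finish at 25 weeks.
Research is on the critical path; changing it to 8 makes that path 27 weeks.
No other chain overtakes it, so the finish is 27 weeks.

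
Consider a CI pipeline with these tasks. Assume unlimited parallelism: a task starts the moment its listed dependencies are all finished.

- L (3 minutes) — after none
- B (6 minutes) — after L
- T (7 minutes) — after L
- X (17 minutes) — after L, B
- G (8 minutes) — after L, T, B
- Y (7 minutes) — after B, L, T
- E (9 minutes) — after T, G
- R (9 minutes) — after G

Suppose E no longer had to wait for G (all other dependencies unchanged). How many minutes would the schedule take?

Before: longest chain L→T→G→E = 3+7+8+9 = 27, finish 27.
Without G→E, E's earliest start moves from 18 to 10.
After: L→T→G→R = 3+7+8+9 = 27 → 27 minutes.

27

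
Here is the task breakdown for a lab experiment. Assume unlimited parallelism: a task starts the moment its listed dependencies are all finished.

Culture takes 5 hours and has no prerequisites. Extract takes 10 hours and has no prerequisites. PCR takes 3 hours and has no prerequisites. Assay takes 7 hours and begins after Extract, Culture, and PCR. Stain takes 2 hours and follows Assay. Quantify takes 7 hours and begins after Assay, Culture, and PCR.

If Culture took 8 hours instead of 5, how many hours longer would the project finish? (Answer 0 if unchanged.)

As given, the longest chain is Extract→Assay→Quantify = 10+7+7 = 24, so the finish is 24 hours.
The longest path through Culture is only 19 hours, so Culture has float 5.
The critical path is still Extract→Assay→Quantify; finish is now 24 hours.
Change in finish: 24 − 24 = +0 hours.

0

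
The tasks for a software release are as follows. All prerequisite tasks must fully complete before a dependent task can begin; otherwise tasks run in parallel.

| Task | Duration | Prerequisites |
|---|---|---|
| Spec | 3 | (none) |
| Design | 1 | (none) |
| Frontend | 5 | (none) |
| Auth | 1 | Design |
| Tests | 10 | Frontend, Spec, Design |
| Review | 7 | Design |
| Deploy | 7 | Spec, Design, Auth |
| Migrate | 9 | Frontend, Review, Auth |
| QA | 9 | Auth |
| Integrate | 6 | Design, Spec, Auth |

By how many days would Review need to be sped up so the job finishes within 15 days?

2

Current finish: 17 days; target: 15.
Review is on every critical path, so each day cut from Review cuts the finish by one (this holds down to a finish of 15).
Need 17 − 15 = 2 days off Review → Review becomes 5 days, finish becomes 15.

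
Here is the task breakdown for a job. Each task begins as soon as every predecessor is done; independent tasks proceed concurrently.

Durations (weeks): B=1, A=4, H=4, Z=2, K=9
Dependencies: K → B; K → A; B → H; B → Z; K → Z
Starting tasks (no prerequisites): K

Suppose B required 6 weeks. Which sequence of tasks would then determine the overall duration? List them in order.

The binding path is K→B→H = 9+1+4 = 14; finish at 14 weeks.
Since B is critical, the +5 change carries straight to that chain (now 19 weeks).
That remains the longest chain; total 19 weeks.

K, B, H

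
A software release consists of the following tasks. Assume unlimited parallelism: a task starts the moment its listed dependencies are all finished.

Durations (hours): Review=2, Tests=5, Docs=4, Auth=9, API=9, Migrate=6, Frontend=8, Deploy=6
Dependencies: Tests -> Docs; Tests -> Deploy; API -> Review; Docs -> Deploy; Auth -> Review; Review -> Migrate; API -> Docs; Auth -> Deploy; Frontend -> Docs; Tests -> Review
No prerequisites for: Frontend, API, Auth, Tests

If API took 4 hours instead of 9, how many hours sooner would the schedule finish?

Critical path before the change: API→Docs→Deploy = 9+4+6 = 19 giving 19 hours.
Since API is critical, the -5 change carries straight to that chain (now 14 hours).
New critical path: Frontend→Docs→Deploy = 8+4+6 = 18 ⇒ 18 hours.
Change in finish: 18 − 19 = -1 hours.

1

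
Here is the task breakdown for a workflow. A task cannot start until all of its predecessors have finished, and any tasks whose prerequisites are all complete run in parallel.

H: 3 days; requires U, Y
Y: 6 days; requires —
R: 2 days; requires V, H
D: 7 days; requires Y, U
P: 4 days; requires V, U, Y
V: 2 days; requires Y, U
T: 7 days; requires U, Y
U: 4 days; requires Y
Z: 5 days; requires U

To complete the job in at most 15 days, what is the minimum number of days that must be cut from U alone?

Current finish: 17 days; target: 15.
U is on every critical path, so each day cut from U cuts the finish by one (this holds down to a finish of 14).
Need 17 − 15 = 2 days off U → U becomes 2 days, finish becomes 15.

2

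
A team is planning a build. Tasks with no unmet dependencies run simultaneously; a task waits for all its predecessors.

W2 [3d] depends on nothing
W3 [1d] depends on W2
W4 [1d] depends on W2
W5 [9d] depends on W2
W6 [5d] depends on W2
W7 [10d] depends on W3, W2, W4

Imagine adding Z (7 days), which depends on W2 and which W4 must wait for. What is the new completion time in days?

21

Originally the plan takes 14 days.
With Z inserted, W4 now waits for max(W2, Z).
New critical path: W2→Z→W4→W7 = 3+7+1+10 = 21 ⇒ 21 days.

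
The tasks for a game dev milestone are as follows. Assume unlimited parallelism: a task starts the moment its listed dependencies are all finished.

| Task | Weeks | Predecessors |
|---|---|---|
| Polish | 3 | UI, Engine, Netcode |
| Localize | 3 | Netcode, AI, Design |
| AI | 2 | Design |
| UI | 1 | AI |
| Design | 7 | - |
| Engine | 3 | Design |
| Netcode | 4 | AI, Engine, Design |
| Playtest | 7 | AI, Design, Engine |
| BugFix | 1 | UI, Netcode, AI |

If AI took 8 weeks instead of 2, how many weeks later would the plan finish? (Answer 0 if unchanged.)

5

Baseline: Design→Engine→Netcode→Polish = 7+3+4+3 = 17 → 17 weeks.
The longest path through AI is only 16 weeks, so AI has float 1.
Now Design→AI→Netcode→Polish = 7+8+4+3 = 22 is longest, so the finish becomes 22 weeks.
Change in finish: 22 − 17 = +5 weeks.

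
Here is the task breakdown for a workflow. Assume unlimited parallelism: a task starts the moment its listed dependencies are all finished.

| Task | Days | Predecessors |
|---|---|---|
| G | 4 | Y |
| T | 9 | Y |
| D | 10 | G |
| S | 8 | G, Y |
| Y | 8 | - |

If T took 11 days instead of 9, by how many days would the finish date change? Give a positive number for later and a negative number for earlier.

Baseline: Y→G→D = 8+4+10 = 22 → 22 days.
T is off the critical path — its longest chain is 17 days, giving 5 of slack.
That remains the longest chain; total 22 days.
Change in finish: 22 − 22 = +0 days.

0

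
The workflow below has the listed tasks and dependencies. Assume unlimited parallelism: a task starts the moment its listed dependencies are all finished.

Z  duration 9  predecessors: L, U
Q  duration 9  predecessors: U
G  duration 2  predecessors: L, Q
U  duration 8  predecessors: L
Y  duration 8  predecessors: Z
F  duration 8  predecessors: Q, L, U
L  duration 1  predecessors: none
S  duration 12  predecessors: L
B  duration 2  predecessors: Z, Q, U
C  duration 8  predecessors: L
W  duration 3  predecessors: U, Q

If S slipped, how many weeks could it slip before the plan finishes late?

13

The longest chain is L→U→Z→Y = 1+8+9+8 = 26; overall finish 26 weeks.
Longest path through S: 13 weeks (earliest finish 13, latest finish 26).
Slack of S = 14 − 1 = 13 weeks.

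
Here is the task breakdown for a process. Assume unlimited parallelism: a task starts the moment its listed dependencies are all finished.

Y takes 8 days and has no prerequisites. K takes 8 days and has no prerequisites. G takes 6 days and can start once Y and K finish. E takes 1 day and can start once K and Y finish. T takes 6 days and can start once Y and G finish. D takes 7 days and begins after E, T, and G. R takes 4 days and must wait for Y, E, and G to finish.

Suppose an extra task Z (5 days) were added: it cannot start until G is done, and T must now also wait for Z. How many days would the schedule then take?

Originally the schedule takes 27 days.
With Z inserted, T now waits for max(Y, G, Z).
New critical path: Y→G→Z→T→D = 8+6+5+6+7 = 32 ⇒ 32 days.

32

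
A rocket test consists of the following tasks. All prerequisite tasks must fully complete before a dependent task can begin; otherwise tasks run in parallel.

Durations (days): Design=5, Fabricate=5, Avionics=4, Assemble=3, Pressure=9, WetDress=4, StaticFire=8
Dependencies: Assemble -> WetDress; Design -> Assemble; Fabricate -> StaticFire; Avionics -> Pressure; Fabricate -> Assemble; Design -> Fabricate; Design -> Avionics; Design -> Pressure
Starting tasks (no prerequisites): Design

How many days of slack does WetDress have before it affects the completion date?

The longest chain is Design→Fabricate→StaticFire = 5+5+8 = 18; overall finish 18 days.
Longest path through WetDress: 17 days (earliest finish 17, latest finish 18).
So WetDress can slip 18 − 17 = 1 day.

1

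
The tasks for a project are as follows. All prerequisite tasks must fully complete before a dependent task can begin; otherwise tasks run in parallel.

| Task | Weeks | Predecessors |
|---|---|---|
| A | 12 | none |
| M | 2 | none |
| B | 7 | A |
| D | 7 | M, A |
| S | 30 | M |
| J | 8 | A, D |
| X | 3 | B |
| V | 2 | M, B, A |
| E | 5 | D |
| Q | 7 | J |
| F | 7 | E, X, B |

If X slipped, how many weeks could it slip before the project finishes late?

The longest chain is A→D→J→Q = 12+7+8+7 = 34; overall finish 34 weeks.
The longest chain containing X totals 29 weeks.
Float = 34 − 29 = 5.

5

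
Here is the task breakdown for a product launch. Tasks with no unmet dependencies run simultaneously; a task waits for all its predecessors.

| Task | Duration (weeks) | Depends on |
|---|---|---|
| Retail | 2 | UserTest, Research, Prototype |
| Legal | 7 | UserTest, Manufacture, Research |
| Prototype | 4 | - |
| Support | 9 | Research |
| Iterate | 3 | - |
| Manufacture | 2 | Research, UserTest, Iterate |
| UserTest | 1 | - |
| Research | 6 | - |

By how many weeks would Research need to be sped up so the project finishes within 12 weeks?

Current finish: 15 weeks; target: 12.
Research is on every critical path, so each week cut from Research cuts the finish by one (this holds down to a finish of 12).
Need 15 − 12 = 3 weeks off Research → Research becomes 3 weeks, finish becomes 12.

3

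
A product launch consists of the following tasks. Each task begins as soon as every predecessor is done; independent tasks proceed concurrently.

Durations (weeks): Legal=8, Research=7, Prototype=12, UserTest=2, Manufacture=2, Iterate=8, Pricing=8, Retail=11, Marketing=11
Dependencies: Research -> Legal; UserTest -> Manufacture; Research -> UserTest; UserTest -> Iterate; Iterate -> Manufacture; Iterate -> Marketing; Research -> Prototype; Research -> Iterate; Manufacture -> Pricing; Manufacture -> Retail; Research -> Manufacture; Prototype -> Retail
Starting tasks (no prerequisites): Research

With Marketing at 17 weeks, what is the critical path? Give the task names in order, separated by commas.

As given, the longest chain is Research→Prototype→Retail = 7+12+11 = 30, so the finish is 30 weeks.
Marketing is off the critical path — its longest chain is 28 weeks, giving 2 of slack.
New critical path: Research→UserTest→Iterate→Marketing = 7+2+8+17 = 34 ⇒ 34 weeks.

Research, UserTest, Iterate, Marketing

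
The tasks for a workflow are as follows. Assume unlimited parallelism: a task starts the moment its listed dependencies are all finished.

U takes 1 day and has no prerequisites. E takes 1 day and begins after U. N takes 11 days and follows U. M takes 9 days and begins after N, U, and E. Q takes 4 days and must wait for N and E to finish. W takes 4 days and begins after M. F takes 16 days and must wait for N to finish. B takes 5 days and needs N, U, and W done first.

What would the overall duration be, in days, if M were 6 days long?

Actual critical path: U→N→M→W→B = 1+11+9+4+5 = 30 ⇒ 30 days.
M lies on that path, so at 6 days the path becomes 27 days.
The binding chain switches to U→N→F = 1+11+16 = 28; finish 28 days.

28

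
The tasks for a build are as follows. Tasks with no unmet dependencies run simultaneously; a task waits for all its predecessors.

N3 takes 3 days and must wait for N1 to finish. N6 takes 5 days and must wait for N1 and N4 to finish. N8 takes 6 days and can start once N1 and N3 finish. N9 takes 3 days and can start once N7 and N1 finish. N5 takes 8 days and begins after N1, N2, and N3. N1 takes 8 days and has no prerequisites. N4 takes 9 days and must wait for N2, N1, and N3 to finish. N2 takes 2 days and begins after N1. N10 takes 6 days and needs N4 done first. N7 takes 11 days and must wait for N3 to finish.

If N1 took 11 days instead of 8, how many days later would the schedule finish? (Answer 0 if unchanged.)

Baseline: N1→N3→N4→N10 = 8+3+9+6 = 26 → 26 days.
N1 lies on that path, so at 11 days the path becomes 29 days.
The critical path is still N1→N3→N4→N10; finish is now 29 days.
Change in finish: 29 − 26 = +3 days.

3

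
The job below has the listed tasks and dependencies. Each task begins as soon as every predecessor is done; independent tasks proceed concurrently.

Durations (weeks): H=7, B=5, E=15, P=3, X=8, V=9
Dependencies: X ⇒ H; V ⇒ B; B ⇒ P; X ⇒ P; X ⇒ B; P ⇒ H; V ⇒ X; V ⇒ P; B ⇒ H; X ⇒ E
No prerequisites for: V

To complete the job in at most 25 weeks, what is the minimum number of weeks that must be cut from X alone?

7

Current finish: 32 weeks; target: 25.
X is on every critical path, so each week cut from X cuts the finish by one (this holds down to a finish of 25).
Need 32 − 25 = 7 weeks off X → X becomes 1 week, finish becomes 25.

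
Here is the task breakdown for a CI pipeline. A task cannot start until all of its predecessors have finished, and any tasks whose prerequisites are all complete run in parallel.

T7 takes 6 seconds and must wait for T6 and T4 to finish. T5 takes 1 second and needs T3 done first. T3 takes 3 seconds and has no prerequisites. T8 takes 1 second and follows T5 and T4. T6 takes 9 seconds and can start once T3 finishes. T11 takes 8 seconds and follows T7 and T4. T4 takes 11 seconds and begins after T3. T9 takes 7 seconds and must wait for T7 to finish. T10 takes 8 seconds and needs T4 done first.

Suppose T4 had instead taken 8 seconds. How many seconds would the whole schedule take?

Baseline: T3→T4→T7→T11 = 3+11+6+8 = 28 → 28 seconds.
T4 lies on that path, so at 8 seconds the path becomes 25 seconds.
New critical path: T3→T6→T7→T11 = 3+9+6+8 = 26 ⇒ 26 seconds.

26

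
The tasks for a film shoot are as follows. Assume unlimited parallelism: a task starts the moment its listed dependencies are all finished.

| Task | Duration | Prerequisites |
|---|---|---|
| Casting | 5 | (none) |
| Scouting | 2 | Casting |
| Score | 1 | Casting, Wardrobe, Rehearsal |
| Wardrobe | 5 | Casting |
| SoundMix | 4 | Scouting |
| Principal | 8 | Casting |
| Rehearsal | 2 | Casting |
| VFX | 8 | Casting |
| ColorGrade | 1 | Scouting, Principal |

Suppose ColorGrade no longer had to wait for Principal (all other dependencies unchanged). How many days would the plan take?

Original critical path: Casting→Principal→ColorGrade = 5+8+1 = 14 ⇒ 14 days.
Without Principal→ColorGrade, ColorGrade's earliest start moves from 13 to 7.
New critical path: Casting→Principal = 5+8 = 13 ⇒ 13 days.

13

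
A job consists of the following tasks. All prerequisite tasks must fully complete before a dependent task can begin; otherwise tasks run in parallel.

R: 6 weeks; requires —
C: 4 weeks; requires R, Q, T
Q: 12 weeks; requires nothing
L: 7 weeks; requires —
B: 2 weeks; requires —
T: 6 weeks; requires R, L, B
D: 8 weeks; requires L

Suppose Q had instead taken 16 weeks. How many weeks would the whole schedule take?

20

The binding path is L→T→C = 7+6+4 = 17; finish at 17 weeks.
Q has 1 week of float (longest path through it is 16).
Now Q→C = 16+4 = 20 is longest, so the finish becomes 20 weeks.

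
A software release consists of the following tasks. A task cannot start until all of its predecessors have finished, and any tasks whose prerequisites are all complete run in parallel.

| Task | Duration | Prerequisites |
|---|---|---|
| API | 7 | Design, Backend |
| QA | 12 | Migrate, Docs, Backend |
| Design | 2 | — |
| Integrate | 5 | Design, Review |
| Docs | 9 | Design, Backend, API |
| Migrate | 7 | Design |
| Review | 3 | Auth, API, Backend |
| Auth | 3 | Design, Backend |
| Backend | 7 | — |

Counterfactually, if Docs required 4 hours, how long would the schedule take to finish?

Baseline: Backend→API→Docs→QA = 7+7+9+12 = 35 → 35 hours.
Since Docs is critical, the -5 change carries straight to that chain (now 30 hours).
The critical path is still Backend→API→Docs→QA; finish is now 30 hours.

30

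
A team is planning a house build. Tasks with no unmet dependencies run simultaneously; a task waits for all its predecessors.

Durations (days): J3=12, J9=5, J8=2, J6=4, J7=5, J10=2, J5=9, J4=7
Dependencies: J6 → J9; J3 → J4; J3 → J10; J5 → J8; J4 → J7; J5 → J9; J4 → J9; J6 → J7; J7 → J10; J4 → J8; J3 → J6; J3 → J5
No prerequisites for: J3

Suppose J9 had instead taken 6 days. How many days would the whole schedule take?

Critical path before the change: J3→J5→J9 = 12+9+5 = 26 giving 26 days.
Since J9 is critical, the +1 change carries straight to that chain (now 27 days).
No other chain overtakes it, so the finish is 27 days.

27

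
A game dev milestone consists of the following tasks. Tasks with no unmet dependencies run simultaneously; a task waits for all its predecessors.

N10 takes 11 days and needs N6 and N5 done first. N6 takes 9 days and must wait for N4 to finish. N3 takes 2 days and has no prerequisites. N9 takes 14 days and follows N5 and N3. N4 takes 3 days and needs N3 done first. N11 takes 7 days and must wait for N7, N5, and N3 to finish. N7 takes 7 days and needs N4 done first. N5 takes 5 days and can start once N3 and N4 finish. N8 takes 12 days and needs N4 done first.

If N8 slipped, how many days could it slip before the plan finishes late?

The longest chain is N3→N4→N6→N10 = 2+3+9+11 = 25; overall finish 25 days.
Longest path through N8: 17 days (earliest finish 17, latest finish 25).
So N8 can slip 25 − 17 = 8 days.

8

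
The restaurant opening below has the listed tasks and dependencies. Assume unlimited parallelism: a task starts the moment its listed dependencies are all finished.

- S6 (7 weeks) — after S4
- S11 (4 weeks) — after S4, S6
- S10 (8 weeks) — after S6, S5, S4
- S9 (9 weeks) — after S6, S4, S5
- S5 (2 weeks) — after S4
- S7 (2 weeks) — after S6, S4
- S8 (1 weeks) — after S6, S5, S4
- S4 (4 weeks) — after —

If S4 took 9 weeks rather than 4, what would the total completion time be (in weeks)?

Actual critical path: S4→S6→S9 = 4+7+9 = 20 ⇒ 20 weeks.
S4 is on the critical path; changing it to 9 makes that path 25 weeks.
The critical path is still S4→S6→S9; finish is now 25 weeks.

25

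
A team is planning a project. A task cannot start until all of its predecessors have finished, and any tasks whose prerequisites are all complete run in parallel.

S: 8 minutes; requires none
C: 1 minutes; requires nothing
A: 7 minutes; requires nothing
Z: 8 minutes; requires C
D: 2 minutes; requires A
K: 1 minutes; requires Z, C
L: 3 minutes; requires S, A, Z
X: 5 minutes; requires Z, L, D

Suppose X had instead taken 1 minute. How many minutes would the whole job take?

13

Critical path before the change: C→Z→L→X = 1+8+3+5 = 17 giving 17 minutes.
X lies on that path, so at 1 minute the path becomes 13 minutes.
The critical path is still C→Z→L→X; finish is now 13 minutes.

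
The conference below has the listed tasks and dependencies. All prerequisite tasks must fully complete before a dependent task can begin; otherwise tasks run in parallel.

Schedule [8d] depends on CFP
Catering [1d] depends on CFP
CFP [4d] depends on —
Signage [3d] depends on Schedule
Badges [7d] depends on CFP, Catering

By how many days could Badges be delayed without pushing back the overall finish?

The longest chain is CFP→Schedule→Signage = 4+8+3 = 15; overall finish 15 days.
The longest chain containing Badges totals 12 days.
Float = 15 − 12 = 3.

3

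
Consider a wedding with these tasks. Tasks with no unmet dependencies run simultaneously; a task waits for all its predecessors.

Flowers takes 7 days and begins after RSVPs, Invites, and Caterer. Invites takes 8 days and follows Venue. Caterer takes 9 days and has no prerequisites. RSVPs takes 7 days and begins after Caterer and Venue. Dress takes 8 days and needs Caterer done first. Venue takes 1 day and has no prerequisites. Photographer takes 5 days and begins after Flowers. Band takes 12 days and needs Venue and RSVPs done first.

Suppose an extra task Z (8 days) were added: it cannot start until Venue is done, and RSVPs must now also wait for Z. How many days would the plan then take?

Originally the plan takes 28 days.
With Z inserted, RSVPs now waits for max(Caterer, Venue, Z).
New critical path: Venue→Z→RSVPs→Flowers→Photographer = 1+8+7+7+5 = 28 ⇒ 28 days.

28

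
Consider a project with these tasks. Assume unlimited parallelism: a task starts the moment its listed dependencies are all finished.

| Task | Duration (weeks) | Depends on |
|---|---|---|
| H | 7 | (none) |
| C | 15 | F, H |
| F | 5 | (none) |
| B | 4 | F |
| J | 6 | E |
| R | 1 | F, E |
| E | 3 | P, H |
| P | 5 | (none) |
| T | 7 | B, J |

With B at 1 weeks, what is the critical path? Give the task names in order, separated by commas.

Critical path before the change: H→E→J→T = 7+3+6+7 = 23 giving 23 weeks.
The longest path through B is only 16 weeks, so B has float 7.
The critical path is still H→E→J→T; finish is now 23 weeks.

H, E, J, T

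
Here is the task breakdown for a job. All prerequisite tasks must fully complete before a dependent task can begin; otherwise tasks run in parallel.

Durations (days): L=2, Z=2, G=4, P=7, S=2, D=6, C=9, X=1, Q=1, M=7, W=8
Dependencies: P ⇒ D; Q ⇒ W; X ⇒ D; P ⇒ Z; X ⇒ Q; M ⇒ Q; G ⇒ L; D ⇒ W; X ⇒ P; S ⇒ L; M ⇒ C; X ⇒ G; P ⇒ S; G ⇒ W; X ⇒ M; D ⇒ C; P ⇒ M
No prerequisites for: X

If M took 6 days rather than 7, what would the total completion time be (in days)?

As given, the longest chain is X→P→M→Q→W = 1+7+7+1+8 = 24, so the finish is 24 days.
M lies on that path, so at 6 days the path becomes 23 days.
That remains the longest chain; total 23 days.

23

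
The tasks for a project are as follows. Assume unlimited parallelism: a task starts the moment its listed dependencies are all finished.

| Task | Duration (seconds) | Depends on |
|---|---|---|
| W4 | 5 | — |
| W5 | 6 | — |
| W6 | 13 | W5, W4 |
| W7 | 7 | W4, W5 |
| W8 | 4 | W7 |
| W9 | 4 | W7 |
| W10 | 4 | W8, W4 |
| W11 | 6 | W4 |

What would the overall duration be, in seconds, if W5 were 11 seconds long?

26

Actual critical path: W5→W7→W8→W10 = 6+7+4+4 = 21 ⇒ 21 seconds.
Since W5 is critical, the +5 change carries straight to that chain (now 26 seconds).
The critical path is still W5→W7→W8→W10; finish is now 26 seconds.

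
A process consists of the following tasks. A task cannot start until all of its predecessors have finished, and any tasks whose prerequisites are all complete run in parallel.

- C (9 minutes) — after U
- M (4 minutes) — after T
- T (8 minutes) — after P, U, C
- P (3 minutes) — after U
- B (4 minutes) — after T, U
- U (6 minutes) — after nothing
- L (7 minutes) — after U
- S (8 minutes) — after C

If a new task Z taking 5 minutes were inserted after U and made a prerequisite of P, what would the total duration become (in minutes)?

Originally the schedule takes 27 minutes.
With Z inserted, P now waits for max(U, Z).
New critical path: U→C→T→M = 6+9+8+4 = 27 ⇒ 27 minutes.

27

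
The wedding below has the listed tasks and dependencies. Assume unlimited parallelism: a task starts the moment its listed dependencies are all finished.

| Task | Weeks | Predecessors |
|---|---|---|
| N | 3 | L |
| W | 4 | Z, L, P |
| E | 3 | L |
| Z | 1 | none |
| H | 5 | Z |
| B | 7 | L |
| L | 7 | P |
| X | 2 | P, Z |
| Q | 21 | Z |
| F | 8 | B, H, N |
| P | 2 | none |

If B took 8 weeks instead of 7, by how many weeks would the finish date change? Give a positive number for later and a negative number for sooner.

Critical path before the change: P→L→B→F = 2+7+7+8 = 24 giving 24 weeks.
B lies on that path, so at 8 weeks the path becomes 25 weeks.
The critical path is still P→L→B→F; finish is now 25 weeks.
Change in finish: 25 − 24 = +1 weeks.

1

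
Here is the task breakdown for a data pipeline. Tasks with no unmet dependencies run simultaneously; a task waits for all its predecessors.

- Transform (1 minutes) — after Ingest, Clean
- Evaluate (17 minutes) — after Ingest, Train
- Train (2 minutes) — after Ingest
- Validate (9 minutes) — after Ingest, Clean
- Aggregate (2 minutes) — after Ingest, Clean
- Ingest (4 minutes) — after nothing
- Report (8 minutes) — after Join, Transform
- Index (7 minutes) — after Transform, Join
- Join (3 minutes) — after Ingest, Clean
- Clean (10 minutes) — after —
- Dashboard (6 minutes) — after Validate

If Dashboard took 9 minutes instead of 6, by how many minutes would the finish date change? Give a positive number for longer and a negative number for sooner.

3

The binding path is Clean→Validate→Dashboard = 10+9+6 = 25; finish at 25 minutes.
Dashboard is on the critical path; changing it to 9 makes that path 28 minutes.
That remains the longest chain; total 28 minutes.
Change in finish: 28 − 25 = +3 minutes.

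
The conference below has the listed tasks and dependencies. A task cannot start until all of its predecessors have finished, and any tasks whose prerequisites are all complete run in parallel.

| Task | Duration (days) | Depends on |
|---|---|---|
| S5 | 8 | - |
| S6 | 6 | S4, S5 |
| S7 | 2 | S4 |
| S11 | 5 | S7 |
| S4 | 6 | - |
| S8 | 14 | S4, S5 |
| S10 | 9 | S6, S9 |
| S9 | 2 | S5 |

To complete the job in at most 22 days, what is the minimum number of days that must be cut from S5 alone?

Current finish: 23 days; target: 22.
S5 is on every critical path, so each day cut from S5 cuts the finish by one (this holds down to a finish of 21).
Need 23 − 22 = 1 day off S5 → S5 becomes 7 days, finish becomes 22.

1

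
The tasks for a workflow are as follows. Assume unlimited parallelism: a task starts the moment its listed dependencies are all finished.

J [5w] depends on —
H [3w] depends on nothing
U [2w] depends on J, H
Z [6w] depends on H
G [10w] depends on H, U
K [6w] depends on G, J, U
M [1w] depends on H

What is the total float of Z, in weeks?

The longest chain is J→U→G→K = 5+2+10+6 = 23; overall finish 23 weeks.
The longest chain containing Z totals 9 weeks.
Slack of Z = 17 − 3 = 14 weeks.

14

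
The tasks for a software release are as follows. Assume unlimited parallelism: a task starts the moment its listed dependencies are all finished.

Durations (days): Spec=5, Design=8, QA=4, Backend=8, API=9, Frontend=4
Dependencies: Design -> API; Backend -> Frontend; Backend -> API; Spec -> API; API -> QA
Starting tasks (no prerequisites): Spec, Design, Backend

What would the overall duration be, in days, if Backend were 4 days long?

21

Baseline: Backend→API→QA = 8+9+4 = 21 → 21 days.
Backend lies on that path, so at 4 days the path becomes 17 days.
New critical path: Design→API→QA = 8+9+4 = 21 ⇒ 21 days.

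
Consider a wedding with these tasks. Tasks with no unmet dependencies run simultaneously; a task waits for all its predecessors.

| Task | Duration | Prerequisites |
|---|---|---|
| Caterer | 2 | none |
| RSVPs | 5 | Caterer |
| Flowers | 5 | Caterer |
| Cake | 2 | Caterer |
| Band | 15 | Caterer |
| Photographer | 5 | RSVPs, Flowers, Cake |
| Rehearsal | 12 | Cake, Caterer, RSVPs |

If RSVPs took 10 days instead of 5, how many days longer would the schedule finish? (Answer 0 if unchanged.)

5

The binding path is Caterer→RSVPs→Rehearsal = 2+5+12 = 19; finish at 19 days.
Since RSVPs is critical, the +5 change carries straight to that chain (now 24 days).
No other chain overtakes it, so the finish is 24 days.
Change in finish: 24 − 19 = +5 days.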